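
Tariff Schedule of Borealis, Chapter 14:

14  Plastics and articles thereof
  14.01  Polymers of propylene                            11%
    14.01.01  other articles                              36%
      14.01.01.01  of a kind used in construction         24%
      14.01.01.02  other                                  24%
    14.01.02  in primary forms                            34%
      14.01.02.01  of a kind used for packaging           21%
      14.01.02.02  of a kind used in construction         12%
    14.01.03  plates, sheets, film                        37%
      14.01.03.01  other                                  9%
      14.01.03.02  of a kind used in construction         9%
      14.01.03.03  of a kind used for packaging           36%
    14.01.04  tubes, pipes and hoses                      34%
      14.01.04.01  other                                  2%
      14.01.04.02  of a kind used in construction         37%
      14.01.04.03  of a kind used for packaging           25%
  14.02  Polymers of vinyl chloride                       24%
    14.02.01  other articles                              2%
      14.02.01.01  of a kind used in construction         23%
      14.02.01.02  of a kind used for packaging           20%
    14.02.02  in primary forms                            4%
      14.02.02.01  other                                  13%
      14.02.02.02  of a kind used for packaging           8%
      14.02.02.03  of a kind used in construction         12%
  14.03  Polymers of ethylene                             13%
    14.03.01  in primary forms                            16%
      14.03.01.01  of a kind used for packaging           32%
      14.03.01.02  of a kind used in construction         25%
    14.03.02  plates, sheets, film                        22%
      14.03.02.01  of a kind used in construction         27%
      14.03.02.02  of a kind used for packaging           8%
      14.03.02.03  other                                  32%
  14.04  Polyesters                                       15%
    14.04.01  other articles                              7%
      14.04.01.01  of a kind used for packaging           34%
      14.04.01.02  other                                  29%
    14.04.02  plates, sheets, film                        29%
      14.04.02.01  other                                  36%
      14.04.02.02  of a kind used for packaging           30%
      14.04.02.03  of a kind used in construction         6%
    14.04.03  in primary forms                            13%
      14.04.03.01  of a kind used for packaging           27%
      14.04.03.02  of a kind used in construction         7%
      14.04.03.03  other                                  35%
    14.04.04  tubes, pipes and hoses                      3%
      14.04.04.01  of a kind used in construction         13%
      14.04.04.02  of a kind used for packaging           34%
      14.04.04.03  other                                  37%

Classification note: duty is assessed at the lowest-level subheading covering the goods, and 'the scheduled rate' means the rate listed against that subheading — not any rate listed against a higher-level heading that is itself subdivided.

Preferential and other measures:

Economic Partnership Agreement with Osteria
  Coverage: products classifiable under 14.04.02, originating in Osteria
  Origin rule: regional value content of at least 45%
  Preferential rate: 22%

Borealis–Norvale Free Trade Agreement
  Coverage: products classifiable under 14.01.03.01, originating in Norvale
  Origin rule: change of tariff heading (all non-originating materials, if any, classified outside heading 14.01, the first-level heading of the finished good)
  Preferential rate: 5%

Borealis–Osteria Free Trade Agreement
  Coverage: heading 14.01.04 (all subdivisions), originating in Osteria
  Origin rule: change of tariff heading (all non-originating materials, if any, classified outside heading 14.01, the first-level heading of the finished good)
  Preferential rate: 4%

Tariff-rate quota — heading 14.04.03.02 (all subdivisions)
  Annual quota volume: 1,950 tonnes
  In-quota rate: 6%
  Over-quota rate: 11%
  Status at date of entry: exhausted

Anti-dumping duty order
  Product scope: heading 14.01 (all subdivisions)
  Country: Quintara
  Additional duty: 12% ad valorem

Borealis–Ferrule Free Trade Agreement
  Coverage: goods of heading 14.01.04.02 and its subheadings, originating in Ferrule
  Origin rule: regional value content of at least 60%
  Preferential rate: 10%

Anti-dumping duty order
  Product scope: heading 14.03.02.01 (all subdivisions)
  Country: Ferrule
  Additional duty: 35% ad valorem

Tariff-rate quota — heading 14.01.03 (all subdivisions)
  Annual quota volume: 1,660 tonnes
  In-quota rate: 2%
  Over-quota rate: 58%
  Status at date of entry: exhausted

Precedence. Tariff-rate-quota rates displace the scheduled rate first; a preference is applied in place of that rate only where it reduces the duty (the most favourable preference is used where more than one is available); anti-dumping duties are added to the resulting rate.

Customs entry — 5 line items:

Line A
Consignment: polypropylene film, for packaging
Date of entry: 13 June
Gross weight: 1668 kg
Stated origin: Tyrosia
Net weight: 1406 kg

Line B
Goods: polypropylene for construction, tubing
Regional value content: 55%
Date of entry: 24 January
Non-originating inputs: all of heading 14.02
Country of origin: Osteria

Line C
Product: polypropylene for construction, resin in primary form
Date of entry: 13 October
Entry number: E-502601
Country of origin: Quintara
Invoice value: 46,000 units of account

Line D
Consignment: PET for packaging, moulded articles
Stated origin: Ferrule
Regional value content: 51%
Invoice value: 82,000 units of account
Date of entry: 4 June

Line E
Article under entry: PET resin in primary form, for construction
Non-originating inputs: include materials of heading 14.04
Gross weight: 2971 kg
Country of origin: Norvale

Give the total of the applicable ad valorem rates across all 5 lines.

131%

Line A: polypropylene → 14.01; film → 14.01.03; for packaging → 14.01.03.03. Scheduled 36%. quota on 14.01.03 exhausted → over-quota 58%. → 58%.
Line B: polypropylene → 14.01; tubing → 14.01.04; for construction → 14.01.04.02. Scheduled 37%. Osteria agreement on 14.04.02: 14.01.04.02 not covered; Osteria agreement on 14.01.04: CTH met → 4% available; preferential 4%. → 4%.
Line C: polypropylene → 14.01; resin in primary form → 14.01.02; for construction → 14.01.02.02. Scheduled 12%. anti-dumping (Quintara, 14.01): +12%; total 12% + 12% = 24%. → 24%.
Line D: PET → 14.04; moulded articles → 14.04.01; for packaging → 14.04.01.01. Scheduled 34%. Ferrule agreement on 14.01.04.02: 14.04.01.01 not covered. → 34%.
Line E: PET → 14.04; resin in primary form → 14.04.03; for construction → 14.04.03.02. Scheduled 7%. quota on 14.04.03.02 exhausted → over-quota 11%; Norvale agreement on 14.01.03.01: 14.04.03.02 not covered. → 11%.
Sum: 58% + 4% + 24% + 34% + 11% = 131%.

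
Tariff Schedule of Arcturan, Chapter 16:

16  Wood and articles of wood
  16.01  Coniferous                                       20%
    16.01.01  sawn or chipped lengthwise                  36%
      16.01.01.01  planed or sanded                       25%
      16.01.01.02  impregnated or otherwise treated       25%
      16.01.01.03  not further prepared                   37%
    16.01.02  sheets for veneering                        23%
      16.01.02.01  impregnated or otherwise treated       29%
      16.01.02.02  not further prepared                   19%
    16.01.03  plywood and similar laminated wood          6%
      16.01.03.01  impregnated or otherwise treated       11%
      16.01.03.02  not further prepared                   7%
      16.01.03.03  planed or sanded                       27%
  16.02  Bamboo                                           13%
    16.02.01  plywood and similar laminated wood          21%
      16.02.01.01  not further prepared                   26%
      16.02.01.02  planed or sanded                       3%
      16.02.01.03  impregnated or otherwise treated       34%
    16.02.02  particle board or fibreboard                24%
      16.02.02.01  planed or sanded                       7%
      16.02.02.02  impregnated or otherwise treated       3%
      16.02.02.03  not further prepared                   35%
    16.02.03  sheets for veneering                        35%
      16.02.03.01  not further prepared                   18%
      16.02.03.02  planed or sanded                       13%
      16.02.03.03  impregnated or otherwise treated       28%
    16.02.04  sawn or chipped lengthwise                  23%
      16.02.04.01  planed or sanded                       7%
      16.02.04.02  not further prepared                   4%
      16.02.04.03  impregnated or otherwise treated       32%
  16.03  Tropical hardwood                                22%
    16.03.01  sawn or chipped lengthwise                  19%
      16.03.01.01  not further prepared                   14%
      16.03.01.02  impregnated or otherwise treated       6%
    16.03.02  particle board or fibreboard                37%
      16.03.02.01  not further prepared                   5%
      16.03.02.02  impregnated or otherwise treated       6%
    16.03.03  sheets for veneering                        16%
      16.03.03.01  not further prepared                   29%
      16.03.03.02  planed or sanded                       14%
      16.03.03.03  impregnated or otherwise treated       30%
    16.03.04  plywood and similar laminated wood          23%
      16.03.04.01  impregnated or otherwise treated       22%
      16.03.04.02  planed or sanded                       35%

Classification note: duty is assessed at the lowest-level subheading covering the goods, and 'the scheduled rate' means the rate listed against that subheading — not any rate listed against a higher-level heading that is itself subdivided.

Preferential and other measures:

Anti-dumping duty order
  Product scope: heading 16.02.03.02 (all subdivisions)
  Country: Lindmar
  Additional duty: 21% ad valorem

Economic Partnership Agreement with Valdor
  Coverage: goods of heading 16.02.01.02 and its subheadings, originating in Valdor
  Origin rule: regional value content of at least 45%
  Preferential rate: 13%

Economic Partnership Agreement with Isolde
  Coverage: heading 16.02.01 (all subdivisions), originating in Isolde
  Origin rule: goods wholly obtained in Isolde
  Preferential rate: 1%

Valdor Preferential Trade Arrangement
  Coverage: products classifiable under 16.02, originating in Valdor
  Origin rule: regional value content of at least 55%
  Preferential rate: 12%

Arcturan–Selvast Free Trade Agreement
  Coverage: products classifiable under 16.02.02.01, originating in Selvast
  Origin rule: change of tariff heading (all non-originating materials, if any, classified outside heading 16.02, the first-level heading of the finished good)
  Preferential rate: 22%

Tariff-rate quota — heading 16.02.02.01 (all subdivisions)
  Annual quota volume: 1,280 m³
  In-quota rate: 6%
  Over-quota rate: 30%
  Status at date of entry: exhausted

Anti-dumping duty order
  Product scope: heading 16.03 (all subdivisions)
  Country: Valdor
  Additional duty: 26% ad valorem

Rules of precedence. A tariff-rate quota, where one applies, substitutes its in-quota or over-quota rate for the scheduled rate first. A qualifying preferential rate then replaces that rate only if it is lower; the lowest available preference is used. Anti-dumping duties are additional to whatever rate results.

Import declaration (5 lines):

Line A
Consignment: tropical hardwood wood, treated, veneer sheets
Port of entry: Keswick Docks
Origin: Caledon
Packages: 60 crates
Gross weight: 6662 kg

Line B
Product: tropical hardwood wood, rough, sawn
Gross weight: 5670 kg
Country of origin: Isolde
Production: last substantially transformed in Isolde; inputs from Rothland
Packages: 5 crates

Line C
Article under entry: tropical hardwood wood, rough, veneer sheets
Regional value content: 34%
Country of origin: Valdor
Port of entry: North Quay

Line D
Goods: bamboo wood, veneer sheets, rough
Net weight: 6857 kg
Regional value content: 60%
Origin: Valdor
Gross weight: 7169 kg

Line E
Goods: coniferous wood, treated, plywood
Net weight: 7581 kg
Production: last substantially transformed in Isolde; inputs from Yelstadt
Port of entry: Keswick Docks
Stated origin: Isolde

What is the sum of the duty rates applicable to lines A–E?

Line A: tropical hardwood → 16.03; veneer sheets → 16.03.03; treated → 16.03.03.03. Scheduled 30%. No special measure applies. → 30%.
Line B: tropical hardwood → 16.03; sawn → 16.03.01; rough → 16.03.01.01. Scheduled 14%. Isolde agreement on 16.02.01: 16.03.01.01 not covered. → 14%.
Line C: tropical hardwood → 16.03; veneer sheets → 16.03.03; rough → 16.03.03.01. Scheduled 29%. Valdor agreement on 16.02.01.02: 16.03.03.01 not covered; Valdor agreement on 16.02: 16.03.03.01 not covered; anti-dumping (Valdor, 16.03): +26%; total 29% + 26% = 55%. → 55%.
Line D: bamboo → 16.02; veneer sheets → 16.02.03; rough → 16.02.03.01. Scheduled 18%. Valdor agreement on 16.02.01.02: 16.02.03.01 not covered; Valdor agreement on 16.02: RVC ≥ 55% → 12% available; preferential 12%. → 12%.
Line E: coniferous → 16.01; plywood → 16.01.03; treated → 16.01.03.01. Scheduled 11%. Isolde agreement on 16.02.01: 16.01.03.01 not covered. → 11%.
Sum: 30% + 14% + 55% + 12% + 11% = 122%.

122%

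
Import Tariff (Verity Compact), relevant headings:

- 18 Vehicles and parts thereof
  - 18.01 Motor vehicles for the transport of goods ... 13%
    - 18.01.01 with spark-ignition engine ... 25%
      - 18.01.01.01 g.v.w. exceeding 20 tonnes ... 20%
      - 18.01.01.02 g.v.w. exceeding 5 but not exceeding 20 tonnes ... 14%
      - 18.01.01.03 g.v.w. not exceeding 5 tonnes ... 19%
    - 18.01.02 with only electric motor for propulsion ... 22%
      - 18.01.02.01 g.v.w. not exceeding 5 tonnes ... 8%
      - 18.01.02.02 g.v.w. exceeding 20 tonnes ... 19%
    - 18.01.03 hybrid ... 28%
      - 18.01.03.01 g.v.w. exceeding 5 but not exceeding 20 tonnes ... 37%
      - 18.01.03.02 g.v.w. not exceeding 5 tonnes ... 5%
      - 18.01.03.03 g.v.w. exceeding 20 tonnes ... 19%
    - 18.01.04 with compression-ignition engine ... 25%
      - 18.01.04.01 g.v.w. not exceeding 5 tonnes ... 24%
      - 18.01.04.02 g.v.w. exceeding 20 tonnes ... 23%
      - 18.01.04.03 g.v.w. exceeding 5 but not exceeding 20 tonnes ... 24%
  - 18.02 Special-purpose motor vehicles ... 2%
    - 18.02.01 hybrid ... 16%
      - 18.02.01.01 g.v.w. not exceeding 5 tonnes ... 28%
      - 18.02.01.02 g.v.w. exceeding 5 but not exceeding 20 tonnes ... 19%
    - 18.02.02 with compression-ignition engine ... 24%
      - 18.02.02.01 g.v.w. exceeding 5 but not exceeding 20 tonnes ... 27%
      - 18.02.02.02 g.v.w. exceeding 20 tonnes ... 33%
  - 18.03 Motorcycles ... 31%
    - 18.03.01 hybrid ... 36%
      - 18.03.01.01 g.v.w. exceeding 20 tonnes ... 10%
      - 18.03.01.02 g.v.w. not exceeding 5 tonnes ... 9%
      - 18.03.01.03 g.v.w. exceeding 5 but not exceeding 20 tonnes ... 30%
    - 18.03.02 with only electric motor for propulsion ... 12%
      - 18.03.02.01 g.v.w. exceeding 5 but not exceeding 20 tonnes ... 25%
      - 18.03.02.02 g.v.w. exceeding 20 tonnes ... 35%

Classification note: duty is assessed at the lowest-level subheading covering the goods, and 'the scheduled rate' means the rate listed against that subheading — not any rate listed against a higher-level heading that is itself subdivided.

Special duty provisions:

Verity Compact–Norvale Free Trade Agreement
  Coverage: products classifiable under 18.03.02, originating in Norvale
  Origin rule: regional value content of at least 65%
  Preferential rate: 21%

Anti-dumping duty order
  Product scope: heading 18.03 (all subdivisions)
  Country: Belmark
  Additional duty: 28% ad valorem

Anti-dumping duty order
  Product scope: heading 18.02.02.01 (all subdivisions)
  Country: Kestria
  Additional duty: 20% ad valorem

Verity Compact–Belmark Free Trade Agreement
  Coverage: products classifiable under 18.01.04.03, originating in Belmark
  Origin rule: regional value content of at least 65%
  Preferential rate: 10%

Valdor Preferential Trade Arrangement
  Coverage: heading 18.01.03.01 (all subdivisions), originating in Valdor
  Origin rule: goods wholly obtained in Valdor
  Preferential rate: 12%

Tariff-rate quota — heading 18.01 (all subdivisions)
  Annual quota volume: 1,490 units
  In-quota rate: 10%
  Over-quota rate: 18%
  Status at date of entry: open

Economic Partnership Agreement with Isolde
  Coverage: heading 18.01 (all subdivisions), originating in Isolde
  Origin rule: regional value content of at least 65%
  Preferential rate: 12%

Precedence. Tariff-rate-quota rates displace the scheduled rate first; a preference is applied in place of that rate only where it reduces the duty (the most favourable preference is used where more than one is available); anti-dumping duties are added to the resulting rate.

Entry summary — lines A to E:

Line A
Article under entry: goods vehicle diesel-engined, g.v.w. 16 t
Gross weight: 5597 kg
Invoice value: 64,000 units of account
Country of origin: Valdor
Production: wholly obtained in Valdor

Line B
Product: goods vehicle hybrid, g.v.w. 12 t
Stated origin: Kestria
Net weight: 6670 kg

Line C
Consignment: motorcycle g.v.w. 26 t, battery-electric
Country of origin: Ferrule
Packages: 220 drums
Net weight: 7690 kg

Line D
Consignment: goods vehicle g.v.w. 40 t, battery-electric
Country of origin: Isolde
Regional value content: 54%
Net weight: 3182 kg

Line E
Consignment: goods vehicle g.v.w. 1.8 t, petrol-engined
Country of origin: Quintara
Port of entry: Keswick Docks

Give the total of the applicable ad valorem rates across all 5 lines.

Line A: goods vehicle → 18.01; diesel-engined → 18.01.04; g.v.w. 16 t → 18.01.04.03. Scheduled 24%. quota on 18.01 open → in-quota 10%; Valdor agreement on 18.01.03.01: 18.01.04.03 not covered. → 10%.
Line B: goods vehicle → 18.01; hybrid → 18.01.03; g.v.w. 12 t → 18.01.03.01. Scheduled 37%. quota on 18.01 open → in-quota 10%. → 10%.
Line C: motorcycle → 18.03; battery-electric → 18.03.02; g.v.w. 26 t → 18.03.02.02. Scheduled 35%. No special measure applies. → 35%.
Line D: goods vehicle → 18.01; battery-electric → 18.01.02; g.v.w. 40 t → 18.01.02.02. Scheduled 19%. quota on 18.01 open → in-quota 10%; Isolde agreement on 18.01: RVC < 65%. → 10%.
Line E: goods vehicle → 18.01; petrol-engined → 18.01.01; g.v.w. 1.8 t → 18.01.01.03. Scheduled 19%. quota on 18.01 open → in-quota 10%. → 10%.
Sum: 10% + 10% + 35% + 10% + 10% = 75%.

75%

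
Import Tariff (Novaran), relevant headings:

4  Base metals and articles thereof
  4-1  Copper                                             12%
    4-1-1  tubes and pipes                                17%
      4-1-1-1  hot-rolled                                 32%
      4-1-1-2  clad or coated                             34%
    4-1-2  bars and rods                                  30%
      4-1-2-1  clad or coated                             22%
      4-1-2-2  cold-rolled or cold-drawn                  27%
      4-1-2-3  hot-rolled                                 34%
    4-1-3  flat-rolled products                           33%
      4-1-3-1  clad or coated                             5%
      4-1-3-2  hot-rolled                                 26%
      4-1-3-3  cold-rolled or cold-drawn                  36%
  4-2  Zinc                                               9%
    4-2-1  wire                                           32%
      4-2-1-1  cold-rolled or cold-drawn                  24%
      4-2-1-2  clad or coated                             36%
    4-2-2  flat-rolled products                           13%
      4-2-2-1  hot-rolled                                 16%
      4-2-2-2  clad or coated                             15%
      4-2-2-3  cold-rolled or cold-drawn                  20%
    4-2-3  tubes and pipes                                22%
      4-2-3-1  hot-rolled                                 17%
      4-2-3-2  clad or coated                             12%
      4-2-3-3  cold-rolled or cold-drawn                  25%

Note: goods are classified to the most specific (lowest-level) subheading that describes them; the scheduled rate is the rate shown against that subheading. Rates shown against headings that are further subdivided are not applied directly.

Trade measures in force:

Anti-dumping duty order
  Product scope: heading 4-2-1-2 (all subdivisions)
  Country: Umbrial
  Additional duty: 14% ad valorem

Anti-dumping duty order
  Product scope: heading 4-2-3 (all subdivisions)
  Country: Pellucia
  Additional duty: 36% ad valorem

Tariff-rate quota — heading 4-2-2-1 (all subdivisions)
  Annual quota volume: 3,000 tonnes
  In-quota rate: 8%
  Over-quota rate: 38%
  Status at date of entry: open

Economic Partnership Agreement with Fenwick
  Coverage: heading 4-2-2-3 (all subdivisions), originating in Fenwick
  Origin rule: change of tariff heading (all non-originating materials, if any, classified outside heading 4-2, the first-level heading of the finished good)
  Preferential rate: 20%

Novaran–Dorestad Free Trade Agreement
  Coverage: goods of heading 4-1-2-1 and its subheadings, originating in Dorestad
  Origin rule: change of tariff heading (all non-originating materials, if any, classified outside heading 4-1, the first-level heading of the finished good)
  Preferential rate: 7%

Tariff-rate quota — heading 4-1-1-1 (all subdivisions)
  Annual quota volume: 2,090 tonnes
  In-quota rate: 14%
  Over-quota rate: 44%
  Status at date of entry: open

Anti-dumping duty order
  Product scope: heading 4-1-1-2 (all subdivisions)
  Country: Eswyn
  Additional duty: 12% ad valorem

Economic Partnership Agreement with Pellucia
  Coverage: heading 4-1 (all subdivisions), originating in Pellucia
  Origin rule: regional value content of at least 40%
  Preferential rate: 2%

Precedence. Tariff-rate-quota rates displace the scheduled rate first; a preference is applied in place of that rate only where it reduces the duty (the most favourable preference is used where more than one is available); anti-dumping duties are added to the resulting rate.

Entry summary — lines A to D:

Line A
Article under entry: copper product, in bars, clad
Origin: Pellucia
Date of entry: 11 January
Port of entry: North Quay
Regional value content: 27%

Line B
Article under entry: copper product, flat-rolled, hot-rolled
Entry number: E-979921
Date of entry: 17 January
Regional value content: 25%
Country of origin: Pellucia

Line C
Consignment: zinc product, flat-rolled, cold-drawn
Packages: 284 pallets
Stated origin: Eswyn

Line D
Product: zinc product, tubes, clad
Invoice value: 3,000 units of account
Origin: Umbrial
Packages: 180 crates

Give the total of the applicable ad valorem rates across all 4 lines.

Line A: copper → 4-1; in bars → 4-1-2; clad → 4-1-2-1. Scheduled 22%. Pellucia agreement on 4-1: RVC < 40%. → 22%.
Line B: copper → 4-1; flat-rolled → 4-1-3; hot-rolled → 4-1-3-2. Scheduled 26%. Pellucia agreement on 4-1: RVC < 40%. → 26%.
Line C: zinc → 4-2; flat-rolled → 4-2-2; cold-drawn → 4-2-2-3. Scheduled 20%. No special measure applies. → 20%.
Line D: zinc → 4-2; tubes → 4-2-3; clad → 4-2-3-2. Scheduled 12%. No special measure applies. → 12%.
Sum: 22% + 26% + 20% + 12% = 80%.

80%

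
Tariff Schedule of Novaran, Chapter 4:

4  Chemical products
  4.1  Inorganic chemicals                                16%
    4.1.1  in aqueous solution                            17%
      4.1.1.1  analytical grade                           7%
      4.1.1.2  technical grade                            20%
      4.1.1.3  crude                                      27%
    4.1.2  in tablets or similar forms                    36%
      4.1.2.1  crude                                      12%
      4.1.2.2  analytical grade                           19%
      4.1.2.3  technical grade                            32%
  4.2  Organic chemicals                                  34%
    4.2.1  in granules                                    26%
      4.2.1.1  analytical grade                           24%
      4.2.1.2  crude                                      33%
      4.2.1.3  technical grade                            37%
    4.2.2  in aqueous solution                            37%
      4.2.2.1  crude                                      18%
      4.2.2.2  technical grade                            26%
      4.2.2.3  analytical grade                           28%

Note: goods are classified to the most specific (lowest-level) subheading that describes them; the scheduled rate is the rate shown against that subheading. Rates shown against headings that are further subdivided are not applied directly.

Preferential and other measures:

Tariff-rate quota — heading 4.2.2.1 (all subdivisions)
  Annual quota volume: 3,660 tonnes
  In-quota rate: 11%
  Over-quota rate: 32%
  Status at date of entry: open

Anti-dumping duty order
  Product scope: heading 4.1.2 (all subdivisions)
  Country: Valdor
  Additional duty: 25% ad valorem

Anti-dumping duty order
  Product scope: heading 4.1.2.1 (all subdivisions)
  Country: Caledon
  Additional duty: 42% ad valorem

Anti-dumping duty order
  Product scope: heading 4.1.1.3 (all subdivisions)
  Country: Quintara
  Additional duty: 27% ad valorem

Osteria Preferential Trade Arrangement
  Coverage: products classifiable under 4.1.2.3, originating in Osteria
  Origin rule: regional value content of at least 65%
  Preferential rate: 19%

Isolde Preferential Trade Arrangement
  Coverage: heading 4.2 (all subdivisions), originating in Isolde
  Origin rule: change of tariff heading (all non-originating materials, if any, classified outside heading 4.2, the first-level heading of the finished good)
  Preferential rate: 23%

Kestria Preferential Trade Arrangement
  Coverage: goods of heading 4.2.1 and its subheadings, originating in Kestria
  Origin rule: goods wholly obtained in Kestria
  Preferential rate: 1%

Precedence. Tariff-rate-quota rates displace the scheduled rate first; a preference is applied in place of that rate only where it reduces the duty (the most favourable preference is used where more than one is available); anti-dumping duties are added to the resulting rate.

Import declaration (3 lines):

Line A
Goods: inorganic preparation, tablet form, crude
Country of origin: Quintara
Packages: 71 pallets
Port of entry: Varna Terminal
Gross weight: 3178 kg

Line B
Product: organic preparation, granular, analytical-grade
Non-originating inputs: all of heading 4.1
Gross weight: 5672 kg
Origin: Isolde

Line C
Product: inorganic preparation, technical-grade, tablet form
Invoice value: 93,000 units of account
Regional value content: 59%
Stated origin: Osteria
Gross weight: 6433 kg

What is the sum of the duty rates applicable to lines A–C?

67%

Line A: inorganic → 4.1; tablet form → 4.1.2; crude → 4.1.2.1. Scheduled 12%. No special measure applies. → 12%.
Line B: organic → 4.2; granular → 4.2.1; analytical-grade → 4.2.1.1. Scheduled 24%. Isolde agreement on 4.2: CTH met → 23% available; preferential 23%. → 23%.
Line C: inorganic → 4.1; tablet form → 4.1.2; technical-grade → 4.1.2.3. Scheduled 32%. Osteria agreement on 4.1.2.3: RVC < 65%. → 32%.
Sum: 12% + 23% + 32% = 67%.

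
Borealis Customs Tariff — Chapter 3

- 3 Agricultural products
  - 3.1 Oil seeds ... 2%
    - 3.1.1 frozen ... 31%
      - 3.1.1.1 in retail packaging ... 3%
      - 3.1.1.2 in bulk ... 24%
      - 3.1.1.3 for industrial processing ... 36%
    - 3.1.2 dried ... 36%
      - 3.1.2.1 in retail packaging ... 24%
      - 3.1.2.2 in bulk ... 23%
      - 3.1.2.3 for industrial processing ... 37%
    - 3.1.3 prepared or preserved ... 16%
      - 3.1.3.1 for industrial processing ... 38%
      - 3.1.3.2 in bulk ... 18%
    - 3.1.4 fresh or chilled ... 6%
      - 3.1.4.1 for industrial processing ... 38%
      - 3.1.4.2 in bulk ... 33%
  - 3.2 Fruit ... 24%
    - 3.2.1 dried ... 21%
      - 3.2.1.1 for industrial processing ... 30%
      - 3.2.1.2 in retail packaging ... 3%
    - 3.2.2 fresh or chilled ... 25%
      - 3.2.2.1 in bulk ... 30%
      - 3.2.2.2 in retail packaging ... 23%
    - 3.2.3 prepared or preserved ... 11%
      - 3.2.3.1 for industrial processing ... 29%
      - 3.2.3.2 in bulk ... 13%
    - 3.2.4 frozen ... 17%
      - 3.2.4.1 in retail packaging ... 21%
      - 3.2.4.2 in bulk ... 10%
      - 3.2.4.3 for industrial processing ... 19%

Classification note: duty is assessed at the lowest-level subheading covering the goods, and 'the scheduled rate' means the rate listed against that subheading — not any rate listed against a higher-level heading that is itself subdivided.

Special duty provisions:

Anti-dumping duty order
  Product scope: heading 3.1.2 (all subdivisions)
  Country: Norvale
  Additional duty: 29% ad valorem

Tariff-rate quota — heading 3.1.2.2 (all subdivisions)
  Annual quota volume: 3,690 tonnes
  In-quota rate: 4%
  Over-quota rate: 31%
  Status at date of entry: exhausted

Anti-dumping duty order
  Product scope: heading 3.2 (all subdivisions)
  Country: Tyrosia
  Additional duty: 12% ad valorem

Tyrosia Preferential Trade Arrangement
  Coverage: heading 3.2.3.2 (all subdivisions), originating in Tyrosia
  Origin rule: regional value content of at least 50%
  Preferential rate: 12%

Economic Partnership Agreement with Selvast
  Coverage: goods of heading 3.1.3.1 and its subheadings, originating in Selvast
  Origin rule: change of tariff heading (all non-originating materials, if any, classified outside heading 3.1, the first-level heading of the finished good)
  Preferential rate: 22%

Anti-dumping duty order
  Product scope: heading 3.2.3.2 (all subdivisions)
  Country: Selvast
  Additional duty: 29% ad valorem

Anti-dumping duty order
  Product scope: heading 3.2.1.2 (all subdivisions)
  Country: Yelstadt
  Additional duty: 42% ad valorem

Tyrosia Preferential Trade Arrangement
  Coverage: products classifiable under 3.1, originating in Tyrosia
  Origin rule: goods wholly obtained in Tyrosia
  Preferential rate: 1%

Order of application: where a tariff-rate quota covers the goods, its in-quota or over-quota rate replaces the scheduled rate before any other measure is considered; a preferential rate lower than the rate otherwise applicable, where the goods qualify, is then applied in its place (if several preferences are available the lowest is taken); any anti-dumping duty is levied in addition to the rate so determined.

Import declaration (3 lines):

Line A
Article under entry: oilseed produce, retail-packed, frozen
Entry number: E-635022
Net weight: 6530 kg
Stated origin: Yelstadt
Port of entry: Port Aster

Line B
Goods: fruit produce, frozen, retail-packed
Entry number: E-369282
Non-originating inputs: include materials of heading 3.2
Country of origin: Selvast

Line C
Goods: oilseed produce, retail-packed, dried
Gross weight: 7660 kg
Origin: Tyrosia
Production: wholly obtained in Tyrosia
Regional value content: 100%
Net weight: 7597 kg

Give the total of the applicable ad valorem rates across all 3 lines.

25%

Line A: oilseed → 3.1; frozen → 3.1.1; retail-packed → 3.1.1.1. Scheduled 3%. No special measure applies. → 3%.
Line B: fruit → 3.2; frozen → 3.2.4; retail-packed → 3.2.4.1. Scheduled 21%. Selvast agreement on 3.1.3.1: 3.2.4.1 not covered. → 21%.
Line C: oilseed → 3.1; dried → 3.1.2; retail-packed → 3.1.2.1. Scheduled 24%. Tyrosia agreement on 3.2.3.2: 3.1.2.1 not covered; Tyrosia agreement on 3.1: wholly obtained → 1% available; preferential 1%. → 1%.
Sum: 3% + 21% + 1% = 25%.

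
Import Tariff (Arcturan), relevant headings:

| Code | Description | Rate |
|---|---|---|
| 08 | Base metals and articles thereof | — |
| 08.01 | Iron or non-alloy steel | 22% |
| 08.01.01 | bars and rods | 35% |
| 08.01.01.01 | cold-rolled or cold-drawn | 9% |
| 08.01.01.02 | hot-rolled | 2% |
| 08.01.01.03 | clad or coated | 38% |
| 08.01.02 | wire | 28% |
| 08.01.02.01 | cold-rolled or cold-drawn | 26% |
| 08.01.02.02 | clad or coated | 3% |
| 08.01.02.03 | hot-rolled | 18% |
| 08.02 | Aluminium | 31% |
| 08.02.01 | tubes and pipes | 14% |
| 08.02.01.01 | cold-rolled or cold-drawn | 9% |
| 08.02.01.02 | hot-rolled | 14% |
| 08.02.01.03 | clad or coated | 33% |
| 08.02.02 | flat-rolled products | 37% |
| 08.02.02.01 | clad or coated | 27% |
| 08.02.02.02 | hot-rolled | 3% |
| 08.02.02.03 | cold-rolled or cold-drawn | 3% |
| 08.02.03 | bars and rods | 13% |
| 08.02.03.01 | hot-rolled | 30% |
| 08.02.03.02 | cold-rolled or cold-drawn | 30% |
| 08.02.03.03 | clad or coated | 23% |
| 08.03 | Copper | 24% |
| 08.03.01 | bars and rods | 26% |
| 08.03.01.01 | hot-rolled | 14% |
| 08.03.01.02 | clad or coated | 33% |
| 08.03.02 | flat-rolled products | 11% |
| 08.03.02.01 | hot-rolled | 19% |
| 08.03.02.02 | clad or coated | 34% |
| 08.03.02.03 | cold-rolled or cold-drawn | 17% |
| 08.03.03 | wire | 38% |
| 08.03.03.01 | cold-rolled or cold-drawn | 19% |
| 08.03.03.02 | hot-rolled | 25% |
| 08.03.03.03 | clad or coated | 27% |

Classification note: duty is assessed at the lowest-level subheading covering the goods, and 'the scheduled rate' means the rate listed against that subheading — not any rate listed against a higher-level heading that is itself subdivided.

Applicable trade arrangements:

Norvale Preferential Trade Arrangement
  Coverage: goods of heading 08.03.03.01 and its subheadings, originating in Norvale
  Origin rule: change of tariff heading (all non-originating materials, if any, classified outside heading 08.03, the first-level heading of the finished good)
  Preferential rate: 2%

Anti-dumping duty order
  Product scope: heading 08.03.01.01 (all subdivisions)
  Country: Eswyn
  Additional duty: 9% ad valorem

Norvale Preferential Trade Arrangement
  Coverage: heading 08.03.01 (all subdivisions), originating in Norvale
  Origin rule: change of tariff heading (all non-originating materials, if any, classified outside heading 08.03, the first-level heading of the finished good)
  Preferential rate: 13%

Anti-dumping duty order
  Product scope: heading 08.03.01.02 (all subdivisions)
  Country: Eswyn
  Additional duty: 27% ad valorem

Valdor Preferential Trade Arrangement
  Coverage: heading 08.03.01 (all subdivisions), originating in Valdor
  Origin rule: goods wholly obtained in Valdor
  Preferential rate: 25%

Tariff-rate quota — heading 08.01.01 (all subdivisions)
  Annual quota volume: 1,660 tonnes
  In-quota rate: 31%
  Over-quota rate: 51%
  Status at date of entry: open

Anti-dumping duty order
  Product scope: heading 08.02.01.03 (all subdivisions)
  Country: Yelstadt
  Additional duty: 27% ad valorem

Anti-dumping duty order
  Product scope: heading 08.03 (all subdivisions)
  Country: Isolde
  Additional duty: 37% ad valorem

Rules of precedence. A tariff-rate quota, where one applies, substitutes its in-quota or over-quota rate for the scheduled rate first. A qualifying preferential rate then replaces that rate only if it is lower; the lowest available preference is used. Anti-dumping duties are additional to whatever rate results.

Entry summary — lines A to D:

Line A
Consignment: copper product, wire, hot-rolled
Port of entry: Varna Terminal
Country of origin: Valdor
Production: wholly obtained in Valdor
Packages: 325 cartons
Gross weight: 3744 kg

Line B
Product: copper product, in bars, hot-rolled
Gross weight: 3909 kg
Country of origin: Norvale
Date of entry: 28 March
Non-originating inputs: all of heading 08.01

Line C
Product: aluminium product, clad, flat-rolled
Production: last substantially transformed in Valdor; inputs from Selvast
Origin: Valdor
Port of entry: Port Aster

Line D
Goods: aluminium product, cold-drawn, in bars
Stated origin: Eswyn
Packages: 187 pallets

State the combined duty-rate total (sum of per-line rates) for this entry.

Line A: copper → 08.03; wire → 08.03.03; hot-rolled → 08.03.03.02. Scheduled 25%. Valdor agreement on 08.03.01: 08.03.03.02 not covered. → 25%.
Line B: copper → 08.03; in bars → 08.03.01; hot-rolled → 08.03.01.01. Scheduled 14%. Norvale agreement on 08.03.03.01: 08.03.01.01 not covered; Norvale agreement on 08.03.01: CTH met → 13% available; preferential 13%. → 13%.
Line C: aluminium → 08.02; flat-rolled → 08.02.02; clad → 08.02.02.01. Scheduled 27%. Valdor agreement on 08.03.01: 08.02.02.01 not covered. → 27%.
Line D: aluminium → 08.02; in bars → 08.02.03; cold-drawn → 08.02.03.02. Scheduled 30%. No special measure applies. → 30%.
Sum: 25% + 13% + 27% + 30% = 95%.

95%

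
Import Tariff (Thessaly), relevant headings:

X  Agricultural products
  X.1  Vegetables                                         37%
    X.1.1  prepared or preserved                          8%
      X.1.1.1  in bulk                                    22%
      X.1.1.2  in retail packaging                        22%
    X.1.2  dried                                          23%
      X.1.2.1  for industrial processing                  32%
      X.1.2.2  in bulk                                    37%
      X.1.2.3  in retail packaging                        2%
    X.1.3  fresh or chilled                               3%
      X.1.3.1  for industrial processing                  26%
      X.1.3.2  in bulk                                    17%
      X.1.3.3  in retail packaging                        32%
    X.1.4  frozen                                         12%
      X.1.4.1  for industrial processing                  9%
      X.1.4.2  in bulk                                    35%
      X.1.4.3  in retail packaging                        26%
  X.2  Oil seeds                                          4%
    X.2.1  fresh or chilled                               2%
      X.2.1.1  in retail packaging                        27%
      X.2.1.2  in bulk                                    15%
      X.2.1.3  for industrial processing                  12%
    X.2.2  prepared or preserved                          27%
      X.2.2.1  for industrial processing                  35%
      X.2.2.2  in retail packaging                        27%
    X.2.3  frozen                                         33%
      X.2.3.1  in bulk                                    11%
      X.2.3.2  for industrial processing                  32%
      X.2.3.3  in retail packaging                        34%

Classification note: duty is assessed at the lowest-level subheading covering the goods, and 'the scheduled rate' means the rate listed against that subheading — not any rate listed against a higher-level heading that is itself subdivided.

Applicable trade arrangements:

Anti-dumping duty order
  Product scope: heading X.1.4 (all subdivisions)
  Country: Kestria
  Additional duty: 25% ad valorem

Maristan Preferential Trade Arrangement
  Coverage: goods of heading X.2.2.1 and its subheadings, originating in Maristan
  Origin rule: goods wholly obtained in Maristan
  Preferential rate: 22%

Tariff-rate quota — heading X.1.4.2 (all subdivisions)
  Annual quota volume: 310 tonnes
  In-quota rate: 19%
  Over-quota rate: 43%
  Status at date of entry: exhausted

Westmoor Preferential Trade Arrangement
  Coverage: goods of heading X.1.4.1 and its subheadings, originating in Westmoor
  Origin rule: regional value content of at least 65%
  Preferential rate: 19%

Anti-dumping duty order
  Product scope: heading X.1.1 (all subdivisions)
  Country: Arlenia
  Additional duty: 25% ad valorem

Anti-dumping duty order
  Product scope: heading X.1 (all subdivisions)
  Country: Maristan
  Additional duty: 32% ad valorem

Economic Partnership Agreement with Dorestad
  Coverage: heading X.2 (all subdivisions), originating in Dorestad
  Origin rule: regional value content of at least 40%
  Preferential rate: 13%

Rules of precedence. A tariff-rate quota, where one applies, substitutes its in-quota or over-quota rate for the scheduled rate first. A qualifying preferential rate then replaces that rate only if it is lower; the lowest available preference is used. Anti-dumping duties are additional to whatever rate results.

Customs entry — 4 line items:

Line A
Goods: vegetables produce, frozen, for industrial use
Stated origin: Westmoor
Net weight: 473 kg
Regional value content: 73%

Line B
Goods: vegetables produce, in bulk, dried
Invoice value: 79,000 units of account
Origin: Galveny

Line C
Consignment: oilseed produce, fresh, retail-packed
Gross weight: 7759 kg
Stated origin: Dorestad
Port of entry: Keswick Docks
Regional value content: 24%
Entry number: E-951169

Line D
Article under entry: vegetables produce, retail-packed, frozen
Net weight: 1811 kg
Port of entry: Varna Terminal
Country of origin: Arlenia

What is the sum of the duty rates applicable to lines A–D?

99%

Line A: vegetables → X.1; frozen → X.1.4; for industrial use → X.1.4.1. Scheduled 9%. Westmoor agreement on X.1.4.1: RVC ≥ 65% → 19% available; preference 19% not lower than 9% → no reduction. → 9%.
Line B: vegetables → X.1; dried → X.1.2; in bulk → X.1.2.2. Scheduled 37%. No special measure applies. → 37%.
Line C: oilseed → X.2; fresh → X.2.1; retail-packed → X.2.1.1. Scheduled 27%. Dorestad agreement on X.2: RVC < 40%. → 27%.
Line D: vegetables → X.1; frozen → X.1.4; retail-packed → X.1.4.3. Scheduled 26%. No special measure applies. → 26%.
Sum: 9% + 37% + 27% + 26% = 99%.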